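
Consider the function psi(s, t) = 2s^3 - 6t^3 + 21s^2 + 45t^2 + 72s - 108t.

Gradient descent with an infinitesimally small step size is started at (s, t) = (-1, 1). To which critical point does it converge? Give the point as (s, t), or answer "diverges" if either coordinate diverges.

(-3, 2)

psi is separable, so gradient descent decouples: s follows -∂psi/∂s, t follows -∂psi/∂t.
∂psi/∂s = 6(s + 3)(s + 4); at s=-1 this is 36, so s decreases.
∂psi/∂t = -18(t - 3)(t - 2); at t=1 this is -36, so t increases.
s converges to its nearest critical value -3 (a local min of the s-part); t converges to 2. The iterate converges to (-3, 2).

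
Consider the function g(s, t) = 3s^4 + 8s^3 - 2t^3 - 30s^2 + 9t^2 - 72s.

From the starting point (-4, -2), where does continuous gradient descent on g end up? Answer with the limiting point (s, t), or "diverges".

g is separable, so gradient descent decouples: s follows -∂g/∂s, t follows -∂g/∂t.
∂g/∂s = 12(s - 2)(s + 1)(s + 3); at s=-4 this is -216, so s increases.
∂g/∂t = -6t(t - 3); at t=-2 this is -60, so t increases.
s converges to its nearest critical value -3 (a local min of the s-part); t converges to 0. The iterate converges to (-3, 0).

(-3, 0)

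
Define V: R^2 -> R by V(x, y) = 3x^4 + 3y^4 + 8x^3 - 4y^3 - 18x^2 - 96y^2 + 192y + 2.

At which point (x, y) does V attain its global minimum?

(-3, -4)

V(x,y) separates as P(x) + Q(y) + 2, so its minimum is min P + min Q + 2.
P'(x) = 12x(x - 1)(x + 3) vanishes at x ∈ {-3, 0, 1}; Q'(y) = 12(y - 4)(y - 1)(y + 4) vanishes at y ∈ {-4, 1, 4}.
Local minima of P (where P''>0): P(-3)=-135, P(1)=-7. Local minima of Q: Q(-4)=-1280, Q(4)=-256.
So the global minimum of V is P(-3) + Q(-4) + 2 = -135 − 1280 + 2 = -1413, attained at (-3, -4).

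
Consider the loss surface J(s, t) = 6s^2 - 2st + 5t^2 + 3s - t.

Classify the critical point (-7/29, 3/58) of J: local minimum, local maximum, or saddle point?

local minimum

The Hessian of J is constant: H = [[12, -2], [-2, 10]].
det(H) = 12·10 − (-2)² = 116.
det(H) > 0 and tr(H) = 22 > 0, so H is positive definite and the point is a local minimum.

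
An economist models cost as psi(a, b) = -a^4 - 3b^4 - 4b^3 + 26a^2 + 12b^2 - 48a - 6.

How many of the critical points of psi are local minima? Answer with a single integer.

1

psi separates as a function of a plus a function of b, so ∇psi=0 decouples.
∂psi/∂a = -4(a - 3)(a - 1)(a + 4) = 0 at a ∈ {-4, 1, 3}; ∂psi/∂b = -12b(b - 1)(b + 2) = 0 at b ∈ {-2, 0, 1}.
The Hessian is diagonal: diag(psi_aa, psi_bb). Second derivatives: psi_aa(-4)=-140, psi_aa(1)=40, psi_aa(3)=-56; psi_bb(-2)=-72, psi_bb(0)=24, psi_bb(1)=-36.
Local minima occur where both diagonal entries positive: (1, 0). Count: 1.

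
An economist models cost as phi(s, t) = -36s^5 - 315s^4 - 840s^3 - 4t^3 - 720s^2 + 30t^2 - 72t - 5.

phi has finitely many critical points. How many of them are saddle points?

4

phi separates as a function of s plus a function of t, so ∇phi=0 decouples.
∂phi/∂s = -180s(s + 1)(s + 2)(s + 4) = 0 at s ∈ {-4, -2, -1, 0}; ∂phi/∂t = -12(t - 3)(t - 2) = 0 at t ∈ {2, 3}.
The Hessian is diagonal: diag(phi_ss, phi_tt). Second derivatives: phi_ss(-4)=4320, phi_ss(-2)=-720, phi_ss(-1)=540, phi_ss(0)=-1440; phi_tt(2)=12, phi_tt(3)=-12.
Saddle points occur where the two diagonal entries have opposite signs: (-4, 3), (-2, 2), (-1, 3), (0, 2). Count: 4.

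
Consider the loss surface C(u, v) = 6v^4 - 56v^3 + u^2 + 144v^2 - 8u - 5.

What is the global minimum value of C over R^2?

-21

C(u,v) separates as P(u) + Q(v) − 5, so its minimum is min P + min Q − 5.
P'(u) = 2u - 8 vanishes at u ∈ {4}; Q'(v) = 24v(v - 4)(v - 3) vanishes at v ∈ {0, 3, 4}.
Local minima of P (where P''>0): P(4)=-16. Local minima of Q: Q(0)=0, Q(4)=256.
So the global minimum of C is P(4) + Q(0) − 5 = -16 + 0 − 5 = -21, attained at (4, 0).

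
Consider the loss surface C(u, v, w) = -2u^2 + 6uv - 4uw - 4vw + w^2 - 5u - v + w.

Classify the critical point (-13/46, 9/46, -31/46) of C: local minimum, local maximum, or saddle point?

The Hessian is constant: H = [[-4, 6, -4], [6, 0, -4], [-4, -4, 2]].
Leading principal minors: Δ₁ = -4, Δ₂ = -36, Δ₃ = 184.
The minors fit neither the all-positive nor the alternating-sign pattern, so H is indefinite: a saddle point.

saddle point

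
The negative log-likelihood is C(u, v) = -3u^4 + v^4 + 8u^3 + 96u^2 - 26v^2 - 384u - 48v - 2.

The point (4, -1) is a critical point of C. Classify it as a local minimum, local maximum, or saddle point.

local maximum

The mixed partial ∂²C/∂u∂v is 0, so the Hessian at any point is diag(C_uu, C_vv) = diag(12(-3u^2 + 4u + 16), 4(3v^2 - 13)).
At (4, -1): H = diag(-192, -40).
Both eigenvalues are negative, so H is negative definite: a local maximum.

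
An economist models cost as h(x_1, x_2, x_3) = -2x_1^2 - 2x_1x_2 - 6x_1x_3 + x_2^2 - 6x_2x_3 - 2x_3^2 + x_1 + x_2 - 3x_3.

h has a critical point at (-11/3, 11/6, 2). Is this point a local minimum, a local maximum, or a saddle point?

saddle point

The Hessian is constant: H = [[-4, -2, -6], [-2, 2, -6], [-6, -6, -4]].
Leading principal minors: Δ₁ = -4, Δ₂ = -12, Δ₃ = -24.
The minors fit neither the all-positive nor the alternating-sign pattern, so H is indefinite: a saddle point.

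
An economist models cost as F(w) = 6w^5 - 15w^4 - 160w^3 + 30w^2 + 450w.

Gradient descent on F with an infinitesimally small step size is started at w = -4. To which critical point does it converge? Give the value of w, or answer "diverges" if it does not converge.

F'(w) = 30(w - 5)(w - 1)(w + 1)(w + 3), so F'(-4) = 4050.
Gradient descent moves in the -F' direction, i.e. w is decreasing.
There is no critical point below w=-4, and F' keeps the same sign, so the iterate runs off to −∞.

diverges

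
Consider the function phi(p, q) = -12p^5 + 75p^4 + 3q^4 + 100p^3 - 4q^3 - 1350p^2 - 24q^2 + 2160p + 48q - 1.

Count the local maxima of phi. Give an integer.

2

phi separates as a function of p plus a function of q, so ∇phi=0 decouples.
∂phi/∂p = -60(p - 4)(p - 3)(p - 1)(p + 3) = 0 at p ∈ {-3, 1, 3, 4}; ∂phi/∂q = 12(q - 2)(q - 1)(q + 2) = 0 at q ∈ {-2, 1, 2}.
The Hessian is diagonal: diag(phi_pp, phi_qq). Second derivatives: phi_pp(-3)=10080, phi_pp(1)=-1440, phi_pp(3)=720, phi_pp(4)=-1260; phi_qq(-2)=144, phi_qq(1)=-36, phi_qq(2)=48.
Local maxima occur where both diagonal entries negative: (1, 1), (4, 1). Count: 2.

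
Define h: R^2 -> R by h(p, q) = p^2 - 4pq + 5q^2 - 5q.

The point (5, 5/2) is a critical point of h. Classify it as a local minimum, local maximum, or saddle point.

local minimum

The Hessian of h is constant: H = [[2, -4], [-4, 10]].
det(H) = 2·10 − (-4)² = 4.
det(H) > 0 and tr(H) = 12 > 0, so H is positive definite and the point is a local minimum.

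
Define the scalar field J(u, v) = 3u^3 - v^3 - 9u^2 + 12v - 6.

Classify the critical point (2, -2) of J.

The mixed partial ∂²J/∂u∂v is 0, so the Hessian at any point is diag(J_uu, J_vv) = diag(18(u - 1), -6v).
At (2, -2): H = diag(18, 12).
Both eigenvalues are positive, so H is positive definite: a local minimum.

local minimum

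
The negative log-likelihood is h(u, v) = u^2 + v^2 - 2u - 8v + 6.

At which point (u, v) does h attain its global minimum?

(1, 4)

h(u,v) separates as P(u) + Q(v) + 6, so its minimum is min P + min Q + 6.
P'(u) = 2u - 2 vanishes at u ∈ {1}; Q'(v) = 2v - 8 vanishes at v ∈ {4}.
Local minima of P (where P''>0): P(1)=-1. Local minima of Q: Q(4)=-16.
So the global minimum of h is P(1) + Q(4) + 6 = -1 − 16 + 6 = -11, attained at (1, 4).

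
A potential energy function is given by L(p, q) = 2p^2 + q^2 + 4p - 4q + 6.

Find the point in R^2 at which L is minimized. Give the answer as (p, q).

L(p,q) separates as A(p) + B(q) + 6, so its minimum is min A + min B + 6.
A'(p) = 4p + 4 vanishes at p ∈ {-1}; B'(q) = 2q - 4 vanishes at q ∈ {2}.
Local minima of A (where A''>0): A(-1)=-2. Local minima of B: B(2)=-4.
So the global minimum of L is A(-1) + B(2) + 6 = -2 − 4 + 6 = 0, attained at (-1, 2).

(-1, 2)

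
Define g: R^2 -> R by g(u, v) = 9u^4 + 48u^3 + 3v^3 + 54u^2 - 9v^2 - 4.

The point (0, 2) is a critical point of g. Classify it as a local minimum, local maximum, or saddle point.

local minimum

The mixed partial ∂²g/∂u∂v is 0, so the Hessian at any point is diag(g_uu, g_vv) = diag(36(3u^2 + 8u + 3), 18(v - 1)).
At (0, 2): H = diag(108, 18).
Both eigenvalues are positive, so H is positive definite: a local minimum.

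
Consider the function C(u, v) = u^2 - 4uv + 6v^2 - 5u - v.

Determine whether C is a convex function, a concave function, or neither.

C is quadratic, so its Hessian is the constant matrix H = [[2, -4], [-4, 12]].
det(H) = 8, tr(H) = 14.
det(H) > 0 and tr(H) > 0, so H is positive definite everywhere: convex.

convex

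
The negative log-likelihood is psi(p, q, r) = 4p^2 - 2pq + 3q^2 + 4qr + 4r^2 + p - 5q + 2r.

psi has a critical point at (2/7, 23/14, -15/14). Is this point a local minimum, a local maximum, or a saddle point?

The Hessian is constant: H = [[8, -2, 0], [-2, 6, 4], [0, 4, 8]].
Leading principal minors: Δ₁ = 8, Δ₂ = 44, Δ₃ = 224.
All leading minors are positive, so H is positive definite: a local minimum.

local minimum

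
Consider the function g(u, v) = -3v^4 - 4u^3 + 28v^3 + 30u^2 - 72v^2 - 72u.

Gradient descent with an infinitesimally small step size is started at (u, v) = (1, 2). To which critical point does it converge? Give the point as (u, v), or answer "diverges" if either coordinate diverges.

(2, 3)

g is separable, so gradient descent decouples: u follows -∂g/∂u, v follows -∂g/∂v.
∂g/∂u = -12(u - 3)(u - 2); at u=1 this is -24, so u increases.
∂g/∂v = -12v(v - 4)(v - 3); at v=2 this is -48, so v increases.
u converges to its nearest critical value 2 (a local min of the u-part); v converges to 3. The iterate converges to (2, 3).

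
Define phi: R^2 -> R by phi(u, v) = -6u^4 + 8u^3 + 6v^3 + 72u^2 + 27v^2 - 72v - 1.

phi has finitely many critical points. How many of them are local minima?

phi separates as a function of u plus a function of v, so ∇phi=0 decouples.
∂phi/∂u = -24u(u - 3)(u + 2) = 0 at u ∈ {-2, 0, 3}; ∂phi/∂v = 18(v - 1)(v + 4) = 0 at v ∈ {-4, 1}.
The Hessian is diagonal: diag(phi_uu, phi_vv). Second derivatives: phi_uu(-2)=-240, phi_uu(0)=144, phi_uu(3)=-360; phi_vv(-4)=-90, phi_vv(1)=90.
Local minima occur where both diagonal entries positive: (0, 1). Count: 1.

1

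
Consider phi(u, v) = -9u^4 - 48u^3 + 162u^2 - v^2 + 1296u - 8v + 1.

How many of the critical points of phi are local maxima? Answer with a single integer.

phi separates as a function of u plus a function of v, so ∇phi=0 decouples.
∂phi/∂u = -36(u - 3)(u + 3)(u + 4) = 0 at u ∈ {-4, -3, 3}; ∂phi/∂v = -2(v + 4) = 0 at v ∈ {-4}.
The Hessian is diagonal: diag(phi_uu, phi_vv). Second derivatives: phi_uu(-4)=-252, phi_uu(-3)=216, phi_uu(3)=-1512; phi_vv(-4)=-2.
Local maxima occur where both diagonal entries negative: (-4, -4), (3, -4). Count: 2.

2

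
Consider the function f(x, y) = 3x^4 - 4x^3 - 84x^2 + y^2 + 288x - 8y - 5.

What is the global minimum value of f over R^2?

f(x,y) separates as P(x) + Q(y) − 5, so its minimum is min P + min Q − 5.
P'(x) = 12(x - 3)(x - 2)(x + 4) vanishes at x ∈ {-4, 2, 3}; Q'(y) = 2y - 8 vanishes at y ∈ {4}.
Local minima of P (where P''>0): P(-4)=-1472, P(3)=243. Local minima of Q: Q(4)=-16.
So the global minimum of f is P(-4) + Q(4) − 5 = -1472 − 16 − 5 = -1493, attained at (-4, 4).

-1493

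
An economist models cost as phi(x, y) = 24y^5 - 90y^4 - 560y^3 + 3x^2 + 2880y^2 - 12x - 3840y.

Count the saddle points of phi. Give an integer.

phi separates as a function of x plus a function of y, so ∇phi=0 decouples.
∂phi/∂x = 6(x - 2) = 0 at x ∈ {2}; ∂phi/∂y = 120(y - 4)(y - 2)(y - 1)(y + 4) = 0 at y ∈ {-4, 1, 2, 4}.
The Hessian is diagonal: diag(phi_xx, phi_yy). Second derivatives: phi_xx(2)=6; phi_yy(-4)=-28800, phi_yy(1)=1800, phi_yy(2)=-1440, phi_yy(4)=5760.
Saddle points occur where the two diagonal entries have opposite signs: (2, -4), (2, 2). Count: 2.

2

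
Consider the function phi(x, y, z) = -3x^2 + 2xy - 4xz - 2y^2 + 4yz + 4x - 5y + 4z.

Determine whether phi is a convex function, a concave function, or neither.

phi is quadratic, so its Hessian is the constant matrix H = [[-6, 2, -4], [2, -4, 4], [-4, 4, 0]].
Leading principal minors: -6, 20, 96.
Neither pattern holds ⇒ H is indefinite ⇒ neither convex nor concave.

neither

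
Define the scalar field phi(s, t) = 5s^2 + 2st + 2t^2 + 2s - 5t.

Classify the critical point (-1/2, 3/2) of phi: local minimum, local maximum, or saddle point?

local minimum

The Hessian of phi is constant: H = [[10, 2], [2, 4]].
det(H) = 10·4 − 2² = 36.
det(H) > 0 and tr(H) = 14 > 0, so H is positive definite and the point is a local minimum.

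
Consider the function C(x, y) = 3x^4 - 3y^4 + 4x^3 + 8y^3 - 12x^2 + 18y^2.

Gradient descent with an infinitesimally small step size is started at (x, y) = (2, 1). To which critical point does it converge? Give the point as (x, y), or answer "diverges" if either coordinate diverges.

C is separable, so gradient descent decouples: x follows -∂C/∂x, y follows -∂C/∂y.
∂C/∂x = 12x(x - 1)(x + 2); at x=2 this is 96, so x decreases.
∂C/∂y = -12y(y - 3)(y + 1); at y=1 this is 48, so y decreases.
x converges to its nearest critical value 1 (a local min of the x-part); y converges to 0. The iterate converges to (1, 0).

(1, 0)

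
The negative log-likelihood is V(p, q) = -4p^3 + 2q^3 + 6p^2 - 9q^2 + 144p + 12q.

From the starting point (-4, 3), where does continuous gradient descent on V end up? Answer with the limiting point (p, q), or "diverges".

(-3, 2)

V is separable, so gradient descent decouples: p follows -∂V/∂p, q follows -∂V/∂q.
∂V/∂p = -12(p - 4)(p + 3); at p=-4 this is -96, so p increases.
∂V/∂q = 6(q - 2)(q - 1); at q=3 this is 12, so q decreases.
p converges to its nearest critical value -3 (a local min of the p-part); q converges to 2. The iterate converges to (-3, 2).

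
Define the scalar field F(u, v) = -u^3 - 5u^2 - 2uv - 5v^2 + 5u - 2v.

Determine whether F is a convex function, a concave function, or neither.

The term -u^3 is cubic, so the Hessian is not constant.
∂²F/∂u² = -6u - 10, which takes both signs as u varies (negative for sufficiently large u). A diagonal entry of the Hessian changing sign means the Hessian is neither positive- nor negative-semidefinite on all of R^2.

neither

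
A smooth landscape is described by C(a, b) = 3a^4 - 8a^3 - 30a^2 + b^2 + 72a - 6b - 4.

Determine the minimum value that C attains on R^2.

C(a,b) separates as P(a) + Q(b) − 4, so its minimum is min P + min Q − 4.
P'(a) = 12(a - 3)(a - 1)(a + 2) vanishes at a ∈ {-2, 1, 3}; Q'(b) = 2b - 6 vanishes at b ∈ {3}.
Local minima of P (where P''>0): P(-2)=-152, P(3)=-27. Local minima of Q: Q(3)=-9.
So the global minimum of C is P(-2) + Q(3) − 4 = -152 − 9 − 4 = -165, attained at (-2, 3).

-165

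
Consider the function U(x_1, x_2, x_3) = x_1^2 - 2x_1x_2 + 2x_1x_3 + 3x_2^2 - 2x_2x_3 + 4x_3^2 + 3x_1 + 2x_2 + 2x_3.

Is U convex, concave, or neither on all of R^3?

convex

U is quadratic, so its Hessian is the constant matrix H = [[2, -2, 2], [-2, 6, -2], [2, -2, 8]].
Leading principal minors: 2, 8, 48.
All positive ⇒ H ≻ 0 ⇒ convex.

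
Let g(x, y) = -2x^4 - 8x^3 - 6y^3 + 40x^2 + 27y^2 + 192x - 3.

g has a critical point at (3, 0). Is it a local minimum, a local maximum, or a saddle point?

saddle point

The mixed partial ∂²g/∂x∂y is 0, so the Hessian at any point is diag(g_xx, g_yy) = diag(8(-3x^2 - 6x + 10), 18(-2y + 3)).
At (3, 0): H = diag(-280, 54).
The eigenvalues have opposite signs, so H is indefinite: a saddle point.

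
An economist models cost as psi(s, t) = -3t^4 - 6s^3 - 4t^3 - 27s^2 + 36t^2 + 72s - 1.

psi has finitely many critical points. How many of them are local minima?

1

psi separates as a function of s plus a function of t, so ∇psi=0 decouples.
∂psi/∂s = -18(s - 1)(s + 4) = 0 at s ∈ {-4, 1}; ∂psi/∂t = -12t(t - 2)(t + 3) = 0 at t ∈ {-3, 0, 2}.
The Hessian is diagonal: diag(psi_ss, psi_tt). Second derivatives: psi_ss(-4)=90, psi_ss(1)=-90; psi_tt(-3)=-180, psi_tt(0)=72, psi_tt(2)=-120.
Local minima occur where both diagonal entries positive: (-4, 0). Count: 1.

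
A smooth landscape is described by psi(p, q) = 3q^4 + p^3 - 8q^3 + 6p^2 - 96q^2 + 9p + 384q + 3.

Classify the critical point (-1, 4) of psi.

The mixed partial ∂²psi/∂p∂q is 0, so the Hessian at any point is diag(psi_pp, psi_qq) = diag(6(p + 2), 12(3q^2 - 4q - 16)).
At (-1, 4): H = diag(6, 192).
Both eigenvalues are positive, so H is positive definite: a local minimum.

local minimum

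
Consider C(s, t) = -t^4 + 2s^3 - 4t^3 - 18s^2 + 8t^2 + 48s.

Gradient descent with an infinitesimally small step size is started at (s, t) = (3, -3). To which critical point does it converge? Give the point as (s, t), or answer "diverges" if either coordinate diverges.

(4, 0)

C is separable, so gradient descent decouples: s follows -∂C/∂s, t follows -∂C/∂t.
∂C/∂s = 6(s - 4)(s - 2); at s=3 this is -6, so s increases.
∂C/∂t = -4t(t - 1)(t + 4); at t=-3 this is -48, so t increases.
s converges to its nearest critical value 4 (a local min of the s-part); t converges to 0. The iterate converges to (4, 0).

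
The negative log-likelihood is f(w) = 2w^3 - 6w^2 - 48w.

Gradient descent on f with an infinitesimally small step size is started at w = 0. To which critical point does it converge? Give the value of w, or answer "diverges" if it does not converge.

f'(w) = 6(w - 4)(w + 2), so f'(0) = -48.
Gradient descent moves in the -f' direction, i.e. w is increasing.
The nearest critical point in that direction is w = 4, where f'' = 36 > 0 (a local minimum). The iterate converges there.

4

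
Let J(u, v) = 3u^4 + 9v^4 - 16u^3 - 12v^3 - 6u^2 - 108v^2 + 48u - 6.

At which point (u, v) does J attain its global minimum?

(4, 3)

J(u,v) separates as P(u) + Q(v) − 6, so its minimum is min P + min Q − 6.
P'(u) = 12(u - 4)(u - 1)(u + 1) vanishes at u ∈ {-1, 1, 4}; Q'(v) = 36v(v - 3)(v + 2) vanishes at v ∈ {-2, 0, 3}.
Local minima of P (where P''>0): P(-1)=-35, P(4)=-160. Local minima of Q: Q(-2)=-192, Q(3)=-567.
So the global minimum of J is P(4) + Q(3) − 6 = -160 − 567 − 6 = -733, attained at (4, 3).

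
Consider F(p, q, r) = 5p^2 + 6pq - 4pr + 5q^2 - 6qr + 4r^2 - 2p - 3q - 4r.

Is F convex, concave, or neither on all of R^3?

F is quadratic, so its Hessian is the constant matrix H = [[10, 6, -4], [6, 10, -6], [-4, -6, 8]].
Leading principal minors: 10, 64, 280.
All positive ⇒ H ≻ 0 ⇒ convex.

convex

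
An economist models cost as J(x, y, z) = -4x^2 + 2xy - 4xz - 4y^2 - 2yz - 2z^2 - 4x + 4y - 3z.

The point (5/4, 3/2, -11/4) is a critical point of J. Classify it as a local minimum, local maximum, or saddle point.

local maximum

The Hessian is constant: H = [[-8, 2, -4], [2, -8, -2], [-4, -2, -4]].
Leading principal minors: Δ₁ = -8, Δ₂ = 60, Δ₃ = -48.
The minors alternate sign starting negative (−, +, −), so H is negative definite: a local maximum.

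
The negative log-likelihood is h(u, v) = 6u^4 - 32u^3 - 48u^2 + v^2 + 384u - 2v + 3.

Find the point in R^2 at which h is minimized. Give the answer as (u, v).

(-2, 1)

h(u,v) separates as P(u) + Q(v) + 3, so its minimum is min P + min Q + 3.
P'(u) = 24(u - 4)(u - 2)(u + 2) vanishes at u ∈ {-2, 2, 4}; Q'(v) = 2v - 2 vanishes at v ∈ {1}.
Local minima of P (where P''>0): P(-2)=-608, P(4)=256. Local minima of Q: Q(1)=-1.
So the global minimum of h is P(-2) + Q(1) + 3 = -608 − 1 + 3 = -606, attained at (-2, 1).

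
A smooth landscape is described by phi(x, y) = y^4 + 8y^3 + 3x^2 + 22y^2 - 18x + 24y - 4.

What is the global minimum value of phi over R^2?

phi(x,y) separates as P(x) + Q(y) − 4, so its minimum is min P + min Q − 4.
P'(x) = 6x - 18 vanishes at x ∈ {3}; Q'(y) = 4(y + 1)(y + 2)(y + 3) vanishes at y ∈ {-3, -2, -1}.
Local minima of P (where P''>0): P(3)=-27. Local minima of Q: Q(-3)=-9, Q(-1)=-9.
So the global minimum of phi is P(3) + Q(-3) − 4 = -27 − 9 − 4 = -40, attained at (3, -3).

-40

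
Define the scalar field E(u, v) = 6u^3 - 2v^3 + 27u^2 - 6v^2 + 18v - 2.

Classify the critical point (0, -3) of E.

The mixed partial ∂²E/∂u∂v is 0, so the Hessian at any point is diag(E_uu, E_vv) = diag(18(2u + 3), -12(v + 1)).
At (0, -3): H = diag(54, 24).
Both eigenvalues are positive, so H is positive definite: a local minimum.

local minimum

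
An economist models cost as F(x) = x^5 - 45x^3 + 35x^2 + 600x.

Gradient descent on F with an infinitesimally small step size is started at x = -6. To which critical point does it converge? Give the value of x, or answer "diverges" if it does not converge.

diverges

F'(x) = 5(x - 4)(x - 3)(x + 2)(x + 5), so F'(-6) = 1800.
Gradient descent moves in the -F' direction, i.e. x is decreasing.
There is no critical point below x=-6, and F' keeps the same sign, so the iterate runs off to −∞.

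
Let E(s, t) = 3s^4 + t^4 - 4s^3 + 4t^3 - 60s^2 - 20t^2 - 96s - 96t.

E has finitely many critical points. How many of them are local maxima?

E separates as a function of s plus a function of t, so ∇E=0 decouples.
∂E/∂s = 12(s - 4)(s + 1)(s + 2) = 0 at s ∈ {-2, -1, 4}; ∂E/∂t = 4(t - 3)(t + 2)(t + 4) = 0 at t ∈ {-4, -2, 3}.
The Hessian is diagonal: diag(E_ss, E_tt). Second derivatives: E_ss(-2)=72, E_ss(-1)=-60, E_ss(4)=360; E_tt(-4)=56, E_tt(-2)=-40, E_tt(3)=140.
Local maxima occur where both diagonal entries negative: (-1, -2). Count: 1.

1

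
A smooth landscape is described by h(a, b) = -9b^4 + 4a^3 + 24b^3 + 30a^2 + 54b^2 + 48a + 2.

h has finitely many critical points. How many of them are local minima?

1

h separates as a function of a plus a function of b, so ∇h=0 decouples.
∂h/∂a = 12(a + 1)(a + 4) = 0 at a ∈ {-4, -1}; ∂h/∂b = -36b(b - 3)(b + 1) = 0 at b ∈ {-1, 0, 3}.
The Hessian is diagonal: diag(h_aa, h_bb). Second derivatives: h_aa(-4)=-36, h_aa(-1)=36; h_bb(-1)=-144, h_bb(0)=108, h_bb(3)=-432.
Local minima occur where both diagonal entries positive: (-1, 0). Count: 1.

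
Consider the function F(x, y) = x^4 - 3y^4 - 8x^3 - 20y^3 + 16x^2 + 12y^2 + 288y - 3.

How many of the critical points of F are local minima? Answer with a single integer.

F separates as a function of x plus a function of y, so ∇F=0 decouples.
∂F/∂x = 4x(x - 4)(x - 2) = 0 at x ∈ {0, 2, 4}; ∂F/∂y = -12(y - 2)(y + 3)(y + 4) = 0 at y ∈ {-4, -3, 2}.
The Hessian is diagonal: diag(F_xx, F_yy). Second derivatives: F_xx(0)=32, F_xx(2)=-16, F_xx(4)=32; F_yy(-4)=-72, F_yy(-3)=60, F_yy(2)=-360.
Local minima occur where both diagonal entries positive: (0, -3), (4, -3). Count: 2.

2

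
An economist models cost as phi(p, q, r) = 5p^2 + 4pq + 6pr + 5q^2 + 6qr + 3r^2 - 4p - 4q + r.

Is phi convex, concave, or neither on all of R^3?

phi is quadratic, so its Hessian is the constant matrix H = [[10, 4, 6], [4, 10, 6], [6, 6, 6]].
Leading principal minors: 10, 84, 72.
All positive ⇒ H ≻ 0 ⇒ convex.

convex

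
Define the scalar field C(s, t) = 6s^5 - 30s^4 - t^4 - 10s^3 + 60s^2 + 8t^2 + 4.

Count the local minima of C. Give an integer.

2

C separates as a function of s plus a function of t, so ∇C=0 decouples.
∂C/∂s = 30s(s - 4)(s - 1)(s + 1) = 0 at s ∈ {-1, 0, 1, 4}; ∂C/∂t = -4t(t - 2)(t + 2) = 0 at t ∈ {-2, 0, 2}.
The Hessian is diagonal: diag(C_ss, C_tt). Second derivatives: C_ss(-1)=-300, C_ss(0)=120, C_ss(1)=-180, C_ss(4)=1800; C_tt(-2)=-32, C_tt(0)=16, C_tt(2)=-32.
Local minima occur where both diagonal entries positive: (0, 0), (4, 0). Count: 2.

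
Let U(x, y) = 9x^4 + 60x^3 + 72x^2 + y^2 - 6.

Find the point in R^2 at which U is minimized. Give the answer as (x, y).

U(x,y) separates as P(x) + Q(y) − 6, so its minimum is min P + min Q − 6.
P'(x) = 36x(x + 1)(x + 4) vanishes at x ∈ {-4, -1, 0}; Q'(y) = 2y vanishes at y ∈ {0}.
Local minima of P (where P''>0): P(-4)=-384, P(0)=0. Local minima of Q: Q(0)=0.
So the global minimum of U is P(-4) + Q(0) − 6 = -384 + 0 − 6 = -390, attained at (-4, 0).

(-4, 0)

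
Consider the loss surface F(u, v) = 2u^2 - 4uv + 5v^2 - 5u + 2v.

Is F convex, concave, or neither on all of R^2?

F is quadratic, so its Hessian is the constant matrix H = [[4, -4], [-4, 10]].
det(H) = 24, tr(H) = 14.
det(H) > 0 and tr(H) > 0, so H is positive definite everywhere: convex.

convex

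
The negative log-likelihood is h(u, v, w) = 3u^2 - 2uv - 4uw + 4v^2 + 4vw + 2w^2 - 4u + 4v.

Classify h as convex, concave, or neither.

convex

h is quadratic, so its Hessian is the constant matrix H = [[6, -2, -4], [-2, 8, 4], [-4, 4, 4]].
Leading principal minors: 6, 44, 16.
All positive ⇒ H ≻ 0 ⇒ convex.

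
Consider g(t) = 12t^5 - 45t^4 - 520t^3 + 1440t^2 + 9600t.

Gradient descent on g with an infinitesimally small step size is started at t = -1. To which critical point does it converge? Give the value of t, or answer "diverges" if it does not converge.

-2

g'(t) = 60(t - 5)(t - 4)(t + 2)(t + 4), so g'(-1) = 5400.
Gradient descent moves in the -g' direction, i.e. t is decreasing.
The nearest critical point in that direction is t = -2, where g'' = 5040 > 0 (a local minimum). The iterate converges there.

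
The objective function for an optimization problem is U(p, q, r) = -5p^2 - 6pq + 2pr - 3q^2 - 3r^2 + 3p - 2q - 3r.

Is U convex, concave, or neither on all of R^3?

U is quadratic, so its Hessian is the constant matrix H = [[-10, -6, 2], [-6, -6, 0], [2, 0, -6]].
Leading principal minors: -10, 24, -120.
Signs alternate −, +, − ⇒ H ≺ 0 ⇒ concave.

concave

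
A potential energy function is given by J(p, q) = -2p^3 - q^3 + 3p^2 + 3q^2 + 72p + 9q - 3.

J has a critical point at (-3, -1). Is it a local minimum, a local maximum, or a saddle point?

The mixed partial ∂²J/∂p∂q is 0, so the Hessian at any point is diag(J_pp, J_qq) = diag(6(-2p + 1), 6(-q + 1)).
At (-3, -1): H = diag(42, 12).
Both eigenvalues are positive, so H is positive definite: a local minimum.

local minimum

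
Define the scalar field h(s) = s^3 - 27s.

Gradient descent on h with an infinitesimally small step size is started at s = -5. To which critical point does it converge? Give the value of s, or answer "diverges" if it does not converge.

h'(s) = 3(s - 3)(s + 3), so h'(-5) = 48.
Gradient descent moves in the -h' direction, i.e. s is decreasing.
There is no critical point below s=-5, and h' keeps the same sign, so the iterate runs off to −∞.

diverges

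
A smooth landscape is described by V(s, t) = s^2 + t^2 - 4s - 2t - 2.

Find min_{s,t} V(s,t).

V(s,t) separates as P(s) + Q(t) − 2, so its minimum is min P + min Q − 2.
P'(s) = 2s - 4 vanishes at s ∈ {2}; Q'(t) = 2(t - 1) vanishes at t ∈ {1}.
Local minima of P (where P''>0): P(2)=-4. Local minima of Q: Q(1)=-1.
So the global minimum of V is P(2) + Q(1) − 2 = -4 − 1 − 2 = -7, attained at (2, 1).

-7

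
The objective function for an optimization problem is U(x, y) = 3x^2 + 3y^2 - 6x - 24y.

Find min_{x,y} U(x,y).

U(x,y) separates as P(x) + Q(y), so its minimum is min P + min Q.
P'(x) = 6x - 6 vanishes at x ∈ {1}; Q'(y) = 6y - 24 vanishes at y ∈ {4}.
Local minima of P (where P''>0): P(1)=-3. Local minima of Q: Q(4)=-48.
So the global minimum of U is P(1) + Q(4) = -3 − 48 = -51, attained at (1, 4).

-51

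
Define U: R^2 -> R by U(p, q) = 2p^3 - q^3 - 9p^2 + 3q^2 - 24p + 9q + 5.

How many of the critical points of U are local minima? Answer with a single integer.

1

U separates as a function of p plus a function of q, so ∇U=0 decouples.
∂U/∂p = 6(p - 4)(p + 1) = 0 at p ∈ {-1, 4}; ∂U/∂q = -3(q - 3)(q + 1) = 0 at q ∈ {-1, 3}.
The Hessian is diagonal: diag(U_pp, U_qq). Second derivatives: U_pp(-1)=-30, U_pp(4)=30; U_qq(-1)=12, U_qq(3)=-12.
Local minima occur where both diagonal entries positive: (4, -1). Count: 1.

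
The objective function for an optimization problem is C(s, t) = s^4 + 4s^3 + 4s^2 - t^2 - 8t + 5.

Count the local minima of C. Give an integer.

0

C separates as a function of s plus a function of t, so ∇C=0 decouples.
∂C/∂s = 4s(s + 1)(s + 2) = 0 at s ∈ {-2, -1, 0}; ∂C/∂t = -2(t + 4) = 0 at t ∈ {-4}.
The Hessian is diagonal: diag(C_ss, C_tt). Second derivatives: C_ss(-2)=8, C_ss(-1)=-4, C_ss(0)=8; C_tt(-4)=-2.
Local minima occur where both diagonal entries positive: none. Count: 0.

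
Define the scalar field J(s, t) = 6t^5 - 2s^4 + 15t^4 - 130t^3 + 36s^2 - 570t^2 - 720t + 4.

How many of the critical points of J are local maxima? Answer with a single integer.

4

J separates as a function of s plus a function of t, so ∇J=0 decouples.
∂J/∂s = -8s(s - 3)(s + 3) = 0 at s ∈ {-3, 0, 3}; ∂J/∂t = 30(t - 4)(t + 1)(t + 2)(t + 3) = 0 at t ∈ {-3, -2, -1, 4}.
The Hessian is diagonal: diag(J_ss, J_tt). Second derivatives: J_ss(-3)=-144, J_ss(0)=72, J_ss(3)=-144; J_tt(-3)=-420, J_tt(-2)=180, J_tt(-1)=-300, J_tt(4)=6300.
Local maxima occur where both diagonal entries negative: (-3, -3), (-3, -1), (3, -3), (3, -1). Count: 4.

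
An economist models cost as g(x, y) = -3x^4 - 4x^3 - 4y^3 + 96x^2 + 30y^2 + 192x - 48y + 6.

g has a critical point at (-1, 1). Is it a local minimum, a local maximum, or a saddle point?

The mixed partial ∂²g/∂x∂y is 0, so the Hessian at any point is diag(g_xx, g_yy) = diag(12(-3x^2 - 2x + 16), 12(-2y + 5)).
At (-1, 1): H = diag(180, 36).
Both eigenvalues are positive, so H is positive definite: a local minimum.

local minimum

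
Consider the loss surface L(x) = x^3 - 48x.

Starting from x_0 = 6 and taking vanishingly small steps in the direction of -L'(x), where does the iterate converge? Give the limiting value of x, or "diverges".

4

L'(x) = 3(x - 4)(x + 4), so L'(6) = 60.
Gradient descent moves in the -L' direction, i.e. x is decreasing.
The nearest critical point in that direction is x = 4, where L'' = 24 > 0 (a local minimum). The iterate converges there.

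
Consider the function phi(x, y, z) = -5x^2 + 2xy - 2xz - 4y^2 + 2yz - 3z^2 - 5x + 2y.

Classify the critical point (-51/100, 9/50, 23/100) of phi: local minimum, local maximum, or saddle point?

local maximum

The Hessian is constant: H = [[-10, 2, -2], [2, -8, 2], [-2, 2, -6]].
Leading principal minors: Δ₁ = -10, Δ₂ = 76, Δ₃ = -400.
The minors alternate sign starting negative (−, +, −), so H is negative definite: a local maximum.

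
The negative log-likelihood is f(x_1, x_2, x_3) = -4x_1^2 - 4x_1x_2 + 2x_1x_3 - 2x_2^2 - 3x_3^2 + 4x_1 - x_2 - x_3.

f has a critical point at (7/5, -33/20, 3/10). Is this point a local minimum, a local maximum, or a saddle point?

The Hessian is constant: H = [[-8, -4, 2], [-4, -4, 0], [2, 0, -6]].
Leading principal minors: Δ₁ = -8, Δ₂ = 16, Δ₃ = -80.
The minors alternate sign starting negative (−, +, −), so H is negative definite: a local maximum.

local maximum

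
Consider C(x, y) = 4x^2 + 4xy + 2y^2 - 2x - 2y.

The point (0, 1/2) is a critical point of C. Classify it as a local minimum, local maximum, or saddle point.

The Hessian of C is constant: H = [[8, 4], [4, 4]].
det(H) = 8·4 − 4² = 16.
det(H) > 0 and tr(H) = 12 > 0, so H is positive definite and the point is a local minimum.

local minimum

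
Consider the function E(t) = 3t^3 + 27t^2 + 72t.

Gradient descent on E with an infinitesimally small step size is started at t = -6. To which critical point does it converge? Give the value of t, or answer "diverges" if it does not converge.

diverges

E'(t) = 9(t + 2)(t + 4), so E'(-6) = 72.
Gradient descent moves in the -E' direction, i.e. t is decreasing.
There is no critical point below t=-6, and E' keeps the same sign, so the iterate runs off to −∞.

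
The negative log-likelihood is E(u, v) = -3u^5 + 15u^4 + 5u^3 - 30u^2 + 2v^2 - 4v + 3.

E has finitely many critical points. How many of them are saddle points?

E separates as a function of u plus a function of v, so ∇E=0 decouples.
∂E/∂u = -15u(u - 4)(u - 1)(u + 1) = 0 at u ∈ {-1, 0, 1, 4}; ∂E/∂v = 4(v - 1) = 0 at v ∈ {1}.
The Hessian is diagonal: diag(E_uu, E_vv). Second derivatives: E_uu(-1)=150, E_uu(0)=-60, E_uu(1)=90, E_uu(4)=-900; E_vv(1)=4.
Saddle points occur where the two diagonal entries have opposite signs: (0, 1), (4, 1). Count: 2.

2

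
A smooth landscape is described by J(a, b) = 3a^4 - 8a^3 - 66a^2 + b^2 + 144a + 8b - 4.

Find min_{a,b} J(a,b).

-587

J(a,b) separates as P(a) + Q(b) − 4, so its minimum is min P + min Q − 4.
P'(a) = 12(a - 4)(a - 1)(a + 3) vanishes at a ∈ {-3, 1, 4}; Q'(b) = 2b + 8 vanishes at b ∈ {-4}.
Local minima of P (where P''>0): P(-3)=-567, P(4)=-224. Local minima of Q: Q(-4)=-16.
So the global minimum of J is P(-3) + Q(-4) − 4 = -567 − 16 − 4 = -587, attained at (-3, -4).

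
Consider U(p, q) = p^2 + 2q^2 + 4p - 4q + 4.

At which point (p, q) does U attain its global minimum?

(-2, 1)

U(p,q) separates as A(p) + B(q) + 4, so its minimum is min A + min B + 4.
A'(p) = 2p + 4 vanishes at p ∈ {-2}; B'(q) = 4q - 4 vanishes at q ∈ {1}.
Local minima of A (where A''>0): A(-2)=-4. Local minima of B: B(1)=-2.
So the global minimum of U is A(-2) + B(1) + 4 = -4 − 2 + 4 = -2, attained at (-2, 1).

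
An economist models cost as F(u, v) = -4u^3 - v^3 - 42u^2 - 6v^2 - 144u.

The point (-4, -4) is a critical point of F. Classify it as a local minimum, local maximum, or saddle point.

The mixed partial ∂²F/∂u∂v is 0, so the Hessian at any point is diag(F_uu, F_vv) = diag(-12(2u + 7), -6(v + 2)).
At (-4, -4): H = diag(12, 12).
Both eigenvalues are positive, so H is positive definite: a local minimum.

local minimum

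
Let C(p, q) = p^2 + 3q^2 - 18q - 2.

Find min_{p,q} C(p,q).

-29

C(p,q) separates as A(p) + B(q) − 2, so its minimum is min A + min B − 2.
A'(p) = 2p vanishes at p ∈ {0}; B'(q) = 6q - 18 vanishes at q ∈ {3}.
Local minima of A (where A''>0): A(0)=0. Local minima of B: B(3)=-27.
So the global minimum of C is A(0) + B(3) − 2 = 0 − 27 − 2 = -29, attained at (0, 3).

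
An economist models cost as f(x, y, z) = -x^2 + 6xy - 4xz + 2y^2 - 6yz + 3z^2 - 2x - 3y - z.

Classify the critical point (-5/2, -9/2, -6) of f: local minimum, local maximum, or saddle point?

The Hessian is constant: H = [[-2, 6, -4], [6, 4, -6], [-4, -6, 6]].
Leading principal minors: Δ₁ = -2, Δ₂ = -44, Δ₃ = 32.
The minors fit neither the all-positive nor the alternating-sign pattern, so H is indefinite: a saddle point.

saddle point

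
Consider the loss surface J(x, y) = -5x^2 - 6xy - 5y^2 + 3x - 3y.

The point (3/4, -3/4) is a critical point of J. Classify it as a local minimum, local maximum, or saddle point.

local maximum

The Hessian of J is constant: H = [[-10, -6], [-6, -10]].
det(H) = (-10)·(-10) − (-6)² = 64.
det(H) > 0 and tr(H) = -20 < 0, so H is negative definite and the point is a local maximum.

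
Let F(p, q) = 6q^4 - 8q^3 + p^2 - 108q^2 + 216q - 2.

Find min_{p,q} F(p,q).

-920

F(p,q) separates as A(p) + B(q) − 2, so its minimum is min A + min B − 2.
A'(p) = 2p vanishes at p ∈ {0}; B'(q) = 24(q - 3)(q - 1)(q + 3) vanishes at q ∈ {-3, 1, 3}.
Local minima of A (where A''>0): A(0)=0. Local minima of B: B(-3)=-918, B(3)=-54.
So the global minimum of F is A(0) + B(-3) − 2 = 0 − 918 − 2 = -920, attained at (0, -3).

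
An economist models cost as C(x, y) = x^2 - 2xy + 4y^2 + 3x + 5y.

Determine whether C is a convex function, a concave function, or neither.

C is quadratic, so its Hessian is the constant matrix H = [[2, -2], [-2, 8]].
det(H) = 12, tr(H) = 10.
det(H) > 0 and tr(H) > 0, so H is positive definite everywhere: convex.

convex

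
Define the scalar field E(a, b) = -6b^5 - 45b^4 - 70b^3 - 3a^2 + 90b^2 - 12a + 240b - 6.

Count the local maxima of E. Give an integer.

E separates as a function of a plus a function of b, so ∇E=0 decouples.
∂E/∂a = -6(a + 2) = 0 at a ∈ {-2}; ∂E/∂b = -30(b - 1)(b + 1)(b + 2)(b + 4) = 0 at b ∈ {-4, -2, -1, 1}.
The Hessian is diagonal: diag(E_aa, E_bb). Second derivatives: E_aa(-2)=-6; E_bb(-4)=900, E_bb(-2)=-180, E_bb(-1)=180, E_bb(1)=-900.
Local maxima occur where both diagonal entries negative: (-2, -2), (-2, 1). Count: 2.

2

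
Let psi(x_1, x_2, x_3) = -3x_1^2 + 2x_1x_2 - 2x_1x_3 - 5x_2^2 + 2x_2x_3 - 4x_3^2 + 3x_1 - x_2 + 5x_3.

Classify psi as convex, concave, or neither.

psi is quadratic, so its Hessian is the constant matrix H = [[-6, 2, -2], [2, -10, 2], [-2, 2, -8]].
Leading principal minors: -6, 56, -400.
Signs alternate −, +, − ⇒ H ≺ 0 ⇒ concave.

concave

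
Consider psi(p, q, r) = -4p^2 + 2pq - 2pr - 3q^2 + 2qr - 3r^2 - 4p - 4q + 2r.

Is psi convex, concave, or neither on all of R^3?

concave

psi is quadratic, so its Hessian is the constant matrix H = [[-8, 2, -2], [2, -6, 2], [-2, 2, -6]].
Leading principal minors: -8, 44, -224.
Signs alternate −, +, − ⇒ H ≺ 0 ⇒ concave.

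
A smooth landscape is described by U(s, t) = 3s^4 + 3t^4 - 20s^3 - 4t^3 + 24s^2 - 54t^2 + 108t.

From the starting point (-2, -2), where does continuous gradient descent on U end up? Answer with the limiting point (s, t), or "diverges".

(0, -3)

U is separable, so gradient descent decouples: s follows -∂U/∂s, t follows -∂U/∂t.
∂U/∂s = 12s(s - 4)(s - 1); at s=-2 this is -432, so s increases.
∂U/∂t = 12(t - 3)(t - 1)(t + 3); at t=-2 this is 180, so t decreases.
s converges to its nearest critical value 0 (a local min of the s-part); t converges to -3. The iterate converges to (0, -3).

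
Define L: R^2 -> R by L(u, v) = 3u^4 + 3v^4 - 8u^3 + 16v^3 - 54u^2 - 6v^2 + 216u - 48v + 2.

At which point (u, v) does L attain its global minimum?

(-3, -4)

L(u,v) separates as P(u) + Q(v) + 2, so its minimum is min P + min Q + 2.
P'(u) = 12(u - 3)(u - 2)(u + 3) vanishes at u ∈ {-3, 2, 3}; Q'(v) = 12(v - 1)(v + 1)(v + 4) vanishes at v ∈ {-4, -1, 1}.
Local minima of P (where P''>0): P(-3)=-675, P(3)=189. Local minima of Q: Q(-4)=-160, Q(1)=-35.
So the global minimum of L is P(-3) + Q(-4) + 2 = -675 − 160 + 2 = -833, attained at (-3, -4).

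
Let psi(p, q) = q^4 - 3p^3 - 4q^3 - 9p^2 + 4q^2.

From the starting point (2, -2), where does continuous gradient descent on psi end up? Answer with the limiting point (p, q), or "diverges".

psi is separable, so gradient descent decouples: p follows -∂psi/∂p, q follows -∂psi/∂q.
∂psi/∂p = -9p(p + 2); at p=2 this is -72, so p increases.
∂psi/∂q = 4q(q - 2)(q - 1); at q=-2 this is -96, so q increases.
The p-coordinate has no critical point in that direction and runs off to infinity.

diverges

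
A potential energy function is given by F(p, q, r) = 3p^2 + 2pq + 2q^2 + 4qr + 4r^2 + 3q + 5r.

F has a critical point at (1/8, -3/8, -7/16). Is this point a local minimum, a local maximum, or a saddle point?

local minimum

The Hessian is constant: H = [[6, 2, 0], [2, 4, 4], [0, 4, 8]].
Leading principal minors: Δ₁ = 6, Δ₂ = 20, Δ₃ = 64.
All leading minors are positive, so H is positive definite: a local minimum.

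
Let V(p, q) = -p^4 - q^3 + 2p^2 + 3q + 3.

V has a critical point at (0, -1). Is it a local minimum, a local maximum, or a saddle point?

local minimum

The mixed partial ∂²V/∂p∂q is 0, so the Hessian at any point is diag(V_pp, V_qq) = diag(4(-3p^2 + 1), -6q).
At (0, -1): H = diag(4, 6).
Both eigenvalues are positive, so H is positive definite: a local minimum.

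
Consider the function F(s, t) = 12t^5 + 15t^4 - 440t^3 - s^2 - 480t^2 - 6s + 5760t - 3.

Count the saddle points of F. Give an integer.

F separates as a function of s plus a function of t, so ∇F=0 decouples.
∂F/∂s = -2(s + 3) = 0 at s ∈ {-3}; ∂F/∂t = 60(t - 4)(t - 2)(t + 3)(t + 4) = 0 at t ∈ {-4, -3, 2, 4}.
The Hessian is diagonal: diag(F_ss, F_tt). Second derivatives: F_ss(-3)=-2; F_tt(-4)=-2880, F_tt(-3)=2100, F_tt(2)=-3600, F_tt(4)=6720.
Saddle points occur where the two diagonal entries have opposite signs: (-3, -3), (-3, 4). Count: 2.

2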